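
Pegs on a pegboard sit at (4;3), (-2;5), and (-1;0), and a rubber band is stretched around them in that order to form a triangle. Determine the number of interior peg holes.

13

Using the shoelace formula, 2A = |(4·5 − (-2)·3) + ((-2)·0 − (-1)·5) + ((-1)·3 − 4·0)| = 28, so the area is 14.
The number of boundary lattice points is Σ gcd(|Δx|,|Δy|) = gcd(6,2) + gcd(1,5) + gcd(5,3) = 2+1+1 = 4.
By Pick's theorem A = I + B/2 − 1, so I = 14 − 4/2 + 1 = 13.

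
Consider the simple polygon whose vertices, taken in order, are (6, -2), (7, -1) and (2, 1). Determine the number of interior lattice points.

By the shoelace formula, twice the signed area is |[6·(-1) − 7·(-2)] + [7·1 − 2·(-1)] + [2·(-2) − 6·1]| = 7, so the area is 7/2.
The number of boundary lattice points is Σ gcd(|Δx|,|Δy|) = gcd(1,1) + gcd(5,2) + gcd(4,3) = 1+1+1 = 3.
Pick's theorem gives I = A − B/2 + 1 = 7/2 − 3/2 + 1 = 3.

3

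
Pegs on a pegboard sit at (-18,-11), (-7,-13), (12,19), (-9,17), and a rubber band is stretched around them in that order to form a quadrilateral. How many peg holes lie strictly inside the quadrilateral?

The shoelace formula gives twice the area as |[(-18)·(-13) − (-7)·(-11)] + [(-7)·19 − 12·(-13)] + [12·17 − (-9)·19] + [(-9)·(-11) − (-18)·17]| = 960, so the area is 480.
Along each edge there are gcd(|Δx|,|Δy|)+1 lattice points, so counting each shared vertex once the boundary has gcd(11,2) + gcd(19,32) + gcd(21,2) + gcd(9,28) = 1+1+1+1 = 4.
Pick's theorem gives I = A − B/2 + 1 = 480 − 4/2 + 1 = 479.

479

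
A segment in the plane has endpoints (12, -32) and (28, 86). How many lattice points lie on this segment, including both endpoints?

The number of lattice points on a segment between lattice points is gcd(|Δx|,|Δy|) + 1 = gcd(16,118) + 1 = 2 + 1 = 3.

3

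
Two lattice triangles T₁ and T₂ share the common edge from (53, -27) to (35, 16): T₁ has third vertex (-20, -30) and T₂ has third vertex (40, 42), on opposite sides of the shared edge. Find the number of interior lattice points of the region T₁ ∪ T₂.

The union is the simple quadrilateral with vertices (53, -27), (-20, -30), (35, 16), (40, 42) in order.
The shoelace formula gives twice the area as |[53·(-30) − (-20)·(-27)] + [(-20)·16 − 35·(-30)] + [35·42 − 40·16] + [40·(-27) − 53·42]| = 3876, so the area is 1938.
Summing gcd(|Δx|,|Δy|) over the edges gives the boundary count: gcd(73,3) + gcd(55,46) + gcd(5,26) + gcd(13,69) = 1+1+1+1 = 4.
By Pick's theorem I = A − B/2 + 1 = 1938 − 4/2 + 1 = 1937.

1937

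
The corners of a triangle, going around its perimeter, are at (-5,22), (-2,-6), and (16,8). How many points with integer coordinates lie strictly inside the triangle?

269

Using the shoelace formula, 2A = |[(-5)·(-6) − (-2)·22] + [(-2)·8 − 16·(-6)] + [16·22 − (-5)·8]| = 546, so the area is 273.
Summing gcd(|Δx|,|Δy|) over the edges gives the boundary count: gcd(3,28) + gcd(18,14) + gcd(21,14) = 1+2+7 = 10.
Pick's theorem gives I = A − B/2 + 1 = 273 − 10/2 + 1 = 269.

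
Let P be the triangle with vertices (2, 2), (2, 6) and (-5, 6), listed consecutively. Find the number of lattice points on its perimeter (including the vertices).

12

The number of boundary lattice points is Σ gcd(|Δx|,|Δy|) = gcd(0,4) + gcd(7,0) + gcd(7,4) = 4+7+1 = 12.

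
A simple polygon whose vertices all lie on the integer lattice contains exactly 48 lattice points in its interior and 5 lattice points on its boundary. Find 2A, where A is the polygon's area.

Pick's theorem states A = I + B/2 − 1, so A = 48 + 5/2 − 1 = 99/2.
Hence 2A = 99.

99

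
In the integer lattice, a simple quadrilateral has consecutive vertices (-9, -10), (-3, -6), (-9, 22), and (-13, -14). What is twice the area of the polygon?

320

Using the shoelace formula, 2A = |[(-9)·(-6) − (-3)·(-10)] + [(-3)·22 − (-9)·(-6)] + [(-9)·(-14) − (-13)·22] + [(-13)·(-10) − (-9)·(-14)]| = 320, so the area is 160.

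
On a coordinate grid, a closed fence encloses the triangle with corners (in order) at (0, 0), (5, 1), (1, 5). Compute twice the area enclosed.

24

The shoelace formula gives twice the area as |[0·1 − 5·0] + [5·5 − 1·1] + [1·0 − 0·5]| = 24, so the area is 12.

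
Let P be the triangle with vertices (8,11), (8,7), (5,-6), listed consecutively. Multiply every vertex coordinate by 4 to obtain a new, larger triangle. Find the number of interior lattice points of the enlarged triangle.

85

The shoelace formula gives twice the area as |[8·7 − 8·11] + [8·(-6) − 5·7] + [5·11 − 8·(-6)]| = 12, so the area is 6.
Along each edge there are gcd(|Δx|,|Δy|)+1 lattice points, so counting each shared vertex once the boundary has gcd(0,4) + gcd(3,13) + gcd(3,17) = 4+1+1 = 6.
Scaling by 4 multiplies the area by 4² = 16 (so the new area is 96) and multiplies the boundary lattice-point count by 4, giving 24.
By Pick's theorem, the interior count of the dilated polygon is 96 − 24/2 + 1 = 85.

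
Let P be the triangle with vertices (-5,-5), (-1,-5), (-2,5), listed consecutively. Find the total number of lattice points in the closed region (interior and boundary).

24

Using the shoelace formula, 2A = |[(-5)·(-5) − (-1)·(-5)] + [(-1)·5 − (-2)·(-5)] + [(-2)·(-5) − (-5)·5]| = 40, so the area is 20.
Summing gcd(|Δx|,|Δy|) over the edges gives the boundary count: gcd(4,0) + gcd(1,10) + gcd(3,10) = 4+1+1 = 6.
Pick's theorem gives I = A − B/2 + 1 = 20 − 6/2 + 1 = 18, so the closed region contains I + B = 18 + 6 = 24 lattice points.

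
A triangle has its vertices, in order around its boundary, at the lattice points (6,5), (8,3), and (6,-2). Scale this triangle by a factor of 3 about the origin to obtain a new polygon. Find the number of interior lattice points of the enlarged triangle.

Using the shoelace formula, 2A = |[6·3 − 8·5] + [8·(-2) − 6·3] + [6·5 − 6·(-2)]| = 14, so the area is 7.
The number of boundary lattice points is Σ gcd(|Δx|,|Δy|) = gcd(2,2) + gcd(2,5) + gcd(0,7) = 2+1+7 = 10.
Scaling by 3 multiplies the area by 3² = 9 (so the new area is 63) and multiplies the boundary lattice-point count by 3, giving 30.
By Pick's theorem, the interior count of the dilated polygon is 63 − 30/2 + 1 = 49.

49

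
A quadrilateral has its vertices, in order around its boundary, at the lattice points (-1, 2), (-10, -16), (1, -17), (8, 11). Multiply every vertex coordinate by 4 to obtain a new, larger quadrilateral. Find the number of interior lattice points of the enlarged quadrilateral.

3117

By the shoelace formula, twice the signed area is |((-1)·(-16) − (-10)·2) + ((-10)·(-17) − 1·(-16)) + (1·11 − 8·(-17)) + (8·2 − (-1)·11)| = 396, so the area is 198.
Along each edge there are gcd(|Δx|,|Δy|)+1 lattice points, so counting each shared vertex once the boundary has gcd(9,18) + gcd(11,1) + gcd(7,28) + gcd(9,9) = 9+1+7+9 = 26.
Scaling by 4 multiplies the area by 4² = 16 (so the new area is 3168) and multiplies the boundary lattice-point count by 4, giving 104.
By Pick's theorem, the interior count of the dilated polygon is 3168 − 104/2 + 1 = 3117.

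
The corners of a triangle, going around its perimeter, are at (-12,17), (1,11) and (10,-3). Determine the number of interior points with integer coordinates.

Using the shoelace formula, 2A = |((-12)·11 − 1·17) + (1·(-3) − 10·11) + (10·17 − (-12)·(-3))| = 128, so the area is 64.
Summing gcd(|Δx|,|Δy|) over the edges gives the boundary count: gcd(13,6) + gcd(9,14) + gcd(22,20) = 1+1+2 = 4.
By Pick's theorem A = I + B/2 − 1, so I = 64 − 4/2 + 1 = 63.

63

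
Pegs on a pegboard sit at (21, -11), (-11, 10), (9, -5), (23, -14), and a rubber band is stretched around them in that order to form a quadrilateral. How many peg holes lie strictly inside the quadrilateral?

39

By the shoelace formula, twice the signed area is |[21·10 − (-11)·(-11)] + [(-11)·(-5) − 9·10] + [9·(-14) − 23·(-5)] + [23·(-11) − 21·(-14)]| = 84, so the area is 42.
Summing gcd(|Δx|,|Δy|) over the edges gives the boundary count: gcd(32,21) + gcd(20,15) + gcd(14,9) + gcd(2,3) = 1+5+1+1 = 8.
By Pick's theorem A = I + B/2 − 1, so I = 42 − 8/2 + 1 = 39.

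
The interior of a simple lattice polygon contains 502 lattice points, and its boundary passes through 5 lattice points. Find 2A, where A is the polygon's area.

By Pick's theorem, A = I + B/2 − 1 = 502 + 5/2 − 1 = 1007/2.
Hence 2A = 1007.

1007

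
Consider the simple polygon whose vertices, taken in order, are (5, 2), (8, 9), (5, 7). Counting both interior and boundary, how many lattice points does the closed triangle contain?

Using the shoelace formula, 2A = |(5·9 − 8·2) + (8·7 − 5·9) + (5·2 − 5·7)| = 15, so the area is 7.5.
Summing gcd(|Δx|,|Δy|) over the edges gives the boundary count: gcd(3,7) + gcd(3,2) + gcd(0,5) = 1+1+5 = 7.
Pick's theorem gives I = A − B/2 + 1 = 7.5 − 7/2 + 1 = 5, so the closed region contains I + B = 5 + 7 = 12 lattice points.

12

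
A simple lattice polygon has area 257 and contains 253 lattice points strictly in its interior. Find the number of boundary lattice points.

10

Pick's theorem gives A = I + B/2 − 1, so B = 2(A − I + 1) = 2(257 − 253 + 1) = 10.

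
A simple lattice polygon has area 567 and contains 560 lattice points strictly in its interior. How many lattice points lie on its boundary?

Pick's theorem gives A = I + B/2 − 1, so B = 2(A − I + 1) = 2(567 − 560 + 1) = 16.

16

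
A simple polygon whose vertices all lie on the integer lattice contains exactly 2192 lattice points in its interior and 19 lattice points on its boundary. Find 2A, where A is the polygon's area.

4401

Pick's theorem states A = I + B/2 − 1, so A = 2192 + 19/2 − 1 = 4401/2.
Hence 2A = 4401.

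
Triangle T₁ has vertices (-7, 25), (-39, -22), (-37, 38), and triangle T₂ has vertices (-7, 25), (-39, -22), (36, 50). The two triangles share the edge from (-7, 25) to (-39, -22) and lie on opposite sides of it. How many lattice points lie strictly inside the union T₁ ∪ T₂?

1521

The union is the simple quadrilateral with vertices (-7, 25), (-37, 38), (-39, -22), (36, 50) in order.
By the shoelace formula, twice the signed area is |[(-7)·38 − (-37)·25] + [(-37)·(-22) − (-39)·38] + [(-39)·50 − 36·(-22)] + [36·25 − (-7)·50]| = 3047, so the area is 3047/2.
Summing gcd(|Δx|,|Δy|) over the edges gives the boundary count: gcd(30,13) + gcd(2,60) + gcd(75,72) + gcd(43,25) = 1+2+3+1 = 7.
By Pick's theorem I = A − B/2 + 1 = 3047/2 − 7/2 + 1 = 1521.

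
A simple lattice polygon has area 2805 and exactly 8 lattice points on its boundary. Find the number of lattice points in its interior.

2802

From Pick's theorem, I = A − B/2 + 1 = 2805 − 8/2 + 1 = 2802.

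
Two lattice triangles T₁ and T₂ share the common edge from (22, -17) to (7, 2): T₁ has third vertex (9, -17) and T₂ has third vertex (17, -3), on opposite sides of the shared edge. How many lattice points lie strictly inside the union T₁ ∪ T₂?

The union is the simple quadrilateral with vertices (22, -17), (9, -17), (7, 2), (17, -3) in order.
Using the shoelace formula, 2A = |(22·(-17) − 9·(-17)) + (9·2 − 7·(-17)) + (7·(-3) − 17·2) + (17·(-17) − 22·(-3))| = 362, so the area is 181.
Summing gcd(|Δx|,|Δy|) over the edges gives the boundary count: gcd(13,0) + gcd(2,19) + gcd(10,5) + gcd(5,14) = 13+1+5+1 = 20.
By Pick's theorem I = A − B/2 + 1 = 181 − 20/2 + 1 = 172.

172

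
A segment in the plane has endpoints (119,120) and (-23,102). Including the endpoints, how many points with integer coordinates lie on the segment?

3

The number of lattice points on a segment between lattice points is gcd(|Δx|,|Δy|) + 1 = gcd(142,18) + 1 = 2 + 1 = 3.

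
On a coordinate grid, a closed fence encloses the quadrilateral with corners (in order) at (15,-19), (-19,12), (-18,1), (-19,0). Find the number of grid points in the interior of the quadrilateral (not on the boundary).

197

By the shoelace formula, twice the signed area is |(15·12 − (-19)·(-19)) + ((-19)·1 − (-18)·12) + ((-18)·0 − (-19)·1) + ((-19)·(-19) − 15·0)| = 396, so the area is 198.
Summing gcd(|Δx|,|Δy|) over the edges gives the boundary count: gcd(34,31) + gcd(1,11) + gcd(1,1) + gcd(34,19) = 1+1+1+1 = 4.
Pick's theorem gives I = A − B/2 + 1 = 198 − 4/2 + 1 = 197.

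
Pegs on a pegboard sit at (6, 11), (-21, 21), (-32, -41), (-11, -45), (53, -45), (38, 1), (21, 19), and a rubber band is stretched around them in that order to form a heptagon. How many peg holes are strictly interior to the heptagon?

By the shoelace formula, twice the signed area is |[6·21 − (-21)·11] + [(-21)·(-41) − (-32)·21] + [(-32)·(-45) − (-11)·(-41)] + [(-11)·(-45) − 53·(-45)] + [53·1 − 38·(-45)] + [38·19 − 21·1] + [21·11 − 6·19]| = 8340, so the area is 4170.
The number of boundary lattice points is Σ gcd(|Δx|,|Δy|) = gcd(27,10) + gcd(11,62) + gcd(21,4) + gcd(64,0) + gcd(15,46) + gcd(17,18) + gcd(15,8) = 1+1+1+64+1+1+1 = 70.
Pick's theorem gives I = A − B/2 + 1 = 4170 − 70/2 + 1 = 4136.

4136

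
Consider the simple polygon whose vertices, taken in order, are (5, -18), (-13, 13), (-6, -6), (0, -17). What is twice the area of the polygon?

The shoelace formula gives twice the area as |(5·13 − (-13)·(-18)) + ((-13)·(-6) − (-6)·13) + ((-6)·(-17) − 0·(-6)) + (0·(-18) − 5·(-17))| = 174, so the area is 87.

174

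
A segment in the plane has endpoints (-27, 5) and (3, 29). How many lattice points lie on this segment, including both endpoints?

7

The number of lattice points on a segment between lattice points is gcd(|Δx|,|Δy|) + 1 = gcd(30,24) + 1 = 6 + 1 = 7.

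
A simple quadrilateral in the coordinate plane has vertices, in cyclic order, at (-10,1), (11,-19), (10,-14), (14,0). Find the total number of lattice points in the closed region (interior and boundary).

216

Using the shoelace formula, 2A = |((-10)·(-19) − 11·1) + (11·(-14) − 10·(-19)) + (10·0 − 14·(-14)) + (14·1 − (-10)·0)| = 425, so the area is 212.5.
Along each edge there are gcd(|Δx|,|Δy|)+1 lattice points, so counting each shared vertex once the boundary has gcd(21,20) + gcd(1,5) + gcd(4,14) + gcd(24,1) = 1+1+2+1 = 5.
Pick's theorem gives I = A − B/2 + 1 = 212.5 − 5/2 + 1 = 211, so the closed region contains I + B = 211 + 5 = 216 lattice points.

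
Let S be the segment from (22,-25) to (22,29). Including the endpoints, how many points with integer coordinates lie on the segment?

55

The number of lattice points on a segment between lattice points is gcd(|Δx|,|Δy|) + 1 = gcd(0,54) + 1 = 54 + 1 = 55.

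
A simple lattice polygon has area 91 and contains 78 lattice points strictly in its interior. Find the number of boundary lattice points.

Pick's theorem gives A = I + B/2 − 1, so B = 2(A − I + 1) = 2(91 − 78 + 1) = 28.

28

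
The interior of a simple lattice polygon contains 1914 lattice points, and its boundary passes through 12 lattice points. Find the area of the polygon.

1919

By Pick's theorem, A = I + B/2 − 1 = 1914 + 12/2 − 1 = 1919.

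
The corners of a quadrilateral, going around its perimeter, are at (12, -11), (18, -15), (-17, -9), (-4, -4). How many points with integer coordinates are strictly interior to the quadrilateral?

136

Using the shoelace formula, 2A = |[12·(-15) − 18·(-11)] + [18·(-9) − (-17)·(-15)] + [(-17)·(-4) − (-4)·(-9)] + [(-4)·(-11) − 12·(-4)]| = 275, so the area is 137.5.
Summing gcd(|Δx|,|Δy|) over the edges gives the boundary count: gcd(6,4) + gcd(35,6) + gcd(13,5) + gcd(16,7) = 2+1+1+1 = 5.
By Pick's theorem A = I + B/2 − 1, so I = 137.5 − 5/2 + 1 = 136.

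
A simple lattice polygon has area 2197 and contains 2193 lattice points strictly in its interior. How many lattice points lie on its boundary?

10

Pick's theorem gives A = I + B/2 − 1, so B = 2(A − I + 1) = 2(2197 − 2193 + 1) = 10.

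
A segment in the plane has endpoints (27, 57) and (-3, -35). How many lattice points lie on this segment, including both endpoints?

3

The number of lattice points on a segment between lattice points is gcd(|Δx|,|Δy|) + 1 = gcd(30,92) + 1 = 2 + 1 = 3.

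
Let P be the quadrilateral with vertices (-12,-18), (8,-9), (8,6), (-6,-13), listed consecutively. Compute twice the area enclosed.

256

By the shoelace formula, twice the signed area is |((-12)·(-9) − 8·(-18)) + (8·6 − 8·(-9)) + (8·(-13) − (-6)·6) + ((-6)·(-18) − (-12)·(-13))| = 256, so the area is 128.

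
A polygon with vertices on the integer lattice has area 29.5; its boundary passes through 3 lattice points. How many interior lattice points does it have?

29

Pick's theorem A = I + B/2 − 1 rearranges to I = A − B/2 + 1 = 29.5 − 3/2 + 1 = 29.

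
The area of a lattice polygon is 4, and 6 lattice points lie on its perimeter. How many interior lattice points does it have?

Pick's theorem A = I + B/2 − 1 rearranges to I = A − B/2 + 1 = 4 − 6/2 + 1 = 2.

2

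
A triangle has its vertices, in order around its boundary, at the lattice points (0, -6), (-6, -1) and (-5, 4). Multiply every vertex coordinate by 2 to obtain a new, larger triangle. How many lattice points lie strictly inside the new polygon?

64

By the shoelace formula, twice the signed area is |[0·(-1) − (-6)·(-6)] + [(-6)·4 − (-5)·(-1)] + [(-5)·(-6) − 0·4]| = 35, so the area is 35/2.
The number of boundary lattice points is Σ gcd(|Δx|,|Δy|) = gcd(6,5) + gcd(1,5) + gcd(5,10) = 1+1+5 = 7.
Scaling by 2 multiplies the area by 2² = 4 (so the new area is 70) and multiplies the boundary lattice-point count by 2, giving 14.
By Pick's theorem, the interior count of the dilated polygon is 70 − 14/2 + 1 = 64.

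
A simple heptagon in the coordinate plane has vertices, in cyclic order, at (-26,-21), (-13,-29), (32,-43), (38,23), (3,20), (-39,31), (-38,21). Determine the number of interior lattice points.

Using the shoelace formula, 2A = |[(-26)·(-29) − (-13)·(-21)] + [(-13)·(-43) − 32·(-29)] + [32·23 − 38·(-43)] + [38·20 − 3·23] + [3·31 − (-39)·20] + [(-39)·21 − (-38)·31] + [(-38)·(-21) − (-26)·21]| = 7605, so the area is 3802.5.
Along each edge there are gcd(|Δx|,|Δy|)+1 lattice points, so counting each shared vertex once the boundary has gcd(13,8) + gcd(45,14) + gcd(6,66) + gcd(35,3) + gcd(42,11) + gcd(1,10) + gcd(12,42) = 1+1+6+1+1+1+6 = 17.
By Pick's theorem A = I + B/2 − 1, so I = 3802.5 − 17/2 + 1 = 3795.

3795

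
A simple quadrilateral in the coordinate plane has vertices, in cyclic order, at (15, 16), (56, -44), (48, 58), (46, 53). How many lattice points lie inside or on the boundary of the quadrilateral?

Using the shoelace formula, 2A = |[15·(-44) − 56·16] + [56·58 − 48·(-44)] + [48·53 − 46·58] + [46·16 − 15·53]| = 3621, so the area is 1810.5.
Along each edge there are gcd(|Δx|,|Δy|)+1 lattice points, so counting each shared vertex once the boundary has gcd(41,60) + gcd(8,102) + gcd(2,5) + gcd(31,37) = 1+2+1+1 = 5.
Pick's theorem gives I = A − B/2 + 1 = 1810.5 − 5/2 + 1 = 1809, so the closed region contains I + B = 1809 + 5 = 1814 lattice points.

1814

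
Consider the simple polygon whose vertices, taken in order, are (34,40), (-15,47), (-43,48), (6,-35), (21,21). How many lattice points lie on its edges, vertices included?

Along each edge there are gcd(|Δx|,|Δy|)+1 lattice points, so counting each shared vertex once the boundary has gcd(49,7) + gcd(28,1) + gcd(49,83) + gcd(15,56) + gcd(13,19) = 7+1+1+1+1 = 11.

11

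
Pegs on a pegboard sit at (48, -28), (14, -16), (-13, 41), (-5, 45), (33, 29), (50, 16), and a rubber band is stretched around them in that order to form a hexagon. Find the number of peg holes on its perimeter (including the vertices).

The number of boundary lattice points is Σ gcd(|Δx|,|Δy|) = gcd(34,12) + gcd(27,57) + gcd(8,4) + gcd(38,16) + gcd(17,13) + gcd(2,44) = 2+3+4+2+1+2 = 14.

14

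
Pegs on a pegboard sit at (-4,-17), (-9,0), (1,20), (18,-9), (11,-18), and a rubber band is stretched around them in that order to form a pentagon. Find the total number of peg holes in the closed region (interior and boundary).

601

By the shoelace formula, twice the signed area is |((-4)·0 − (-9)·(-17)) + ((-9)·20 − 1·0) + (1·(-9) − 18·20) + (18·(-18) − 11·(-9)) + (11·(-17) − (-4)·(-18))| = 1186, so the area is 593.
Summing gcd(|Δx|,|Δy|) over the edges gives the boundary count: gcd(5,17) + gcd(10,20) + gcd(17,29) + gcd(7,9) + gcd(15,1) = 1+10+1+1+1 = 14.
Pick's theorem gives I = A − B/2 + 1 = 593 − 14/2 + 1 = 587, so the closed region contains I + B = 587 + 14 = 601 lattice points.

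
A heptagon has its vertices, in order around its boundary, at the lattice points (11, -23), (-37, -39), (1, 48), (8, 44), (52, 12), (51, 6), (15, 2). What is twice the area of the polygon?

6204

Using the shoelace formula, 2A = |[11·(-39) − (-37)·(-23)] + [(-37)·48 − 1·(-39)] + [1·44 − 8·48] + [8·12 − 52·44] + [52·6 − 51·12] + [51·2 − 15·6] + [15·(-23) − 11·2]| = 6204, so the area is 3102.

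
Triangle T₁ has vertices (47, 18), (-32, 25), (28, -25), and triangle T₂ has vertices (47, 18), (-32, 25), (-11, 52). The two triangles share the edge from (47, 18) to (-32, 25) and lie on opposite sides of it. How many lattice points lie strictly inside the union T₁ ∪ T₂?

2898

The union is the simple quadrilateral with vertices (47, 18), (28, -25), (-32, 25), (-11, 52) in order.
By the shoelace formula, twice the signed area is |[47·(-25) − 28·18] + [28·25 − (-32)·(-25)] + [(-32)·52 − (-11)·25] + [(-11)·18 − 47·52]| = 5810, so the area is 2905.
Along each edge there are gcd(|Δx|,|Δy|)+1 lattice points, so counting each shared vertex once the boundary has gcd(19,43) + gcd(60,50) + gcd(21,27) + gcd(58,34) = 1+10+3+2 = 16.
By Pick's theorem I = A − B/2 + 1 = 2905 − 16/2 + 1 = 2898.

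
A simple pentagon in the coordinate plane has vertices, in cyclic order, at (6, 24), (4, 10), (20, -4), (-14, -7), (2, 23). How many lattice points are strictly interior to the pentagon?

420

Using the shoelace formula, 2A = |(6·10 − 4·24) + (4·(-4) − 20·10) + (20·(-7) − (-14)·(-4)) + ((-14)·23 − 2·(-7)) + (2·24 − 6·23)| = 846, so the area is 423.
The number of boundary lattice points is Σ gcd(|Δx|,|Δy|) = gcd(2,14) + gcd(16,14) + gcd(34,3) + gcd(16,30) + gcd(4,1) = 2+2+1+2+1 = 8.
By Pick's theorem A = I + B/2 − 1, so I = 423 − 8/2 + 1 = 420.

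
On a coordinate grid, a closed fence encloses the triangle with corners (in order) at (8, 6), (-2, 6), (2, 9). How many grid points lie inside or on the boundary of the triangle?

By the shoelace formula, twice the signed area is |[8·6 − (-2)·6] + [(-2)·9 − 2·6] + [2·6 − 8·9]| = 30, so the area is 15.
Summing gcd(|Δx|,|Δy|) over the edges gives the boundary count: gcd(10,0) + gcd(4,3) + gcd(6,3) = 10+1+3 = 14.
Pick's theorem gives I = A − B/2 + 1 = 15 − 14/2 + 1 = 9, so the closed region contains I + B = 9 + 14 = 23 lattice points.

23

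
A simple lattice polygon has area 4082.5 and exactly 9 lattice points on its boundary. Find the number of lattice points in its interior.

From Pick's theorem, I = A − B/2 + 1 = 4082.5 − 9/2 + 1 = 4079.

4079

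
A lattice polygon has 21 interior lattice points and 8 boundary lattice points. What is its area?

24

Pick's theorem states A = I + B/2 − 1, so A = 21 + 8/2 − 1 = 24.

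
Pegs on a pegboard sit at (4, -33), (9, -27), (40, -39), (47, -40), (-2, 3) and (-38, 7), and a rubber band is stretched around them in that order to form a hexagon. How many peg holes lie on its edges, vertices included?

10

The number of boundary lattice points is Σ gcd(|Δx|,|Δy|) = gcd(5,6) + gcd(31,12) + gcd(7,1) + gcd(49,43) + gcd(36,4) + gcd(42,40) = 1+1+1+1+4+2 = 10.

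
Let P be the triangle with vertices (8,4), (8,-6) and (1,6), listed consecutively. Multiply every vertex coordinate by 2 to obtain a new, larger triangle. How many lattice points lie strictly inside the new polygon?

129

By the shoelace formula, twice the signed area is |(8·(-6) − 8·4) + (8·6 − 1·(-6)) + (1·4 − 8·6)| = 70, so the area is 35.
Along each edge there are gcd(|Δx|,|Δy|)+1 lattice points, so counting each shared vertex once the boundary has gcd(0,10) + gcd(7,12) + gcd(7,2) = 10+1+1 = 12.
Scaling by 2 multiplies the area by 2² = 4 (so the new area is 140) and multiplies the boundary lattice-point count by 2, giving 24.
By Pick's theorem, the interior count of the dilated polygon is 140 − 24/2 + 1 = 129.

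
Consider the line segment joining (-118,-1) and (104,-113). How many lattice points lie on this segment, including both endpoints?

The number of lattice points on a segment between lattice points is gcd(|Δx|,|Δy|) + 1 = gcd(222,112) + 1 = 2 + 1 = 3.

3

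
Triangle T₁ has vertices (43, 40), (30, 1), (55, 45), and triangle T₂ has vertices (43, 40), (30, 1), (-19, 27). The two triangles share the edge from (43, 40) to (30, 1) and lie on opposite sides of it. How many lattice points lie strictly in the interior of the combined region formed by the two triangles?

The union is the simple quadrilateral with vertices (43, 40), (55, 45), (30, 1), (-19, 27) in order.
Using the shoelace formula, 2A = |[43·45 − 55·40] + [55·1 − 30·45] + [30·27 − (-19)·1] + [(-19)·40 − 43·27]| = 2652, so the area is 1326.
Summing gcd(|Δx|,|Δy|) over the edges gives the boundary count: gcd(12,5) + gcd(25,44) + gcd(49,26) + gcd(62,13) = 1+1+1+1 = 4.
By Pick's theorem I = A − B/2 + 1 = 1326 − 4/2 + 1 = 1325.

1325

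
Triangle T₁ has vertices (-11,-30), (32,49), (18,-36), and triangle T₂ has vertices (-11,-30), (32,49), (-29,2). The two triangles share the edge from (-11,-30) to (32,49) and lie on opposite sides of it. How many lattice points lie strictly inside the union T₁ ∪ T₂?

2672

The union is the simple quadrilateral with vertices (-11,-30), (18,-36), (32,49), (-29,2) in order.
The shoelace formula gives twice the area as |[(-11)·(-36) − 18·(-30)] + [18·49 − 32·(-36)] + [32·2 − (-29)·49] + [(-29)·(-30) − (-11)·2]| = 5347, so the area is 5347/2.
The number of boundary lattice points is Σ gcd(|Δx|,|Δy|) = gcd(29,6) + gcd(14,85) + gcd(61,47) + gcd(18,32) = 1+1+1+2 = 5.
By Pick's theorem I = A − B/2 + 1 = 5347/2 − 5/2 + 1 = 2672.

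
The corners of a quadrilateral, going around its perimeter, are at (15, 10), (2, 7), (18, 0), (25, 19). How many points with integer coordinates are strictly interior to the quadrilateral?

Using the shoelace formula, 2A = |(15·7 − 2·10) + (2·0 − 18·7) + (18·19 − 25·0) + (25·10 − 15·19)| = 266, so the area is 133.
Along each edge there are gcd(|Δx|,|Δy|)+1 lattice points, so counting each shared vertex once the boundary has gcd(13,3) + gcd(16,7) + gcd(7,19) + gcd(10,9) = 1+1+1+1 = 4.
Pick's theorem gives I = A − B/2 + 1 = 133 − 4/2 + 1 = 132.

132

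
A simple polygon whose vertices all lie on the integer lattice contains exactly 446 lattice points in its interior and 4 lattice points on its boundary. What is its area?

447

Pick's theorem states A = I + B/2 − 1, so A = 446 + 4/2 − 1 = 447.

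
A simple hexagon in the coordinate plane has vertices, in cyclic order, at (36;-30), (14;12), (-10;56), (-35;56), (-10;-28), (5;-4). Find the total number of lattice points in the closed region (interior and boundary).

Using the shoelace formula, 2A = |[36·12 − 14·(-30)] + [14·56 − (-10)·12] + [(-10)·56 − (-35)·56] + [(-35)·(-28) − (-10)·56] + [(-10)·(-4) − 5·(-28)] + [5·(-30) − 36·(-4)]| = 4870, so the area is 2435.
Along each edge there are gcd(|Δx|,|Δy|)+1 lattice points, so counting each shared vertex once the boundary has gcd(22,42) + gcd(24,44) + gcd(25,0) + gcd(25,84) + gcd(15,24) + gcd(31,26) = 2+4+25+1+3+1 = 36.
Pick's theorem gives I = A − B/2 + 1 = 2435 − 36/2 + 1 = 2418, so the closed region contains I + B = 2418 + 36 = 2454 lattice points.

2454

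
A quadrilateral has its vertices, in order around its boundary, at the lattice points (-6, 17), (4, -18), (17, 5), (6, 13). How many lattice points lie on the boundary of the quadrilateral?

11

Along each edge there are gcd(|Δx|,|Δy|)+1 lattice points, so counting each shared vertex once the boundary has gcd(10,35) + gcd(13,23) + gcd(11,8) + gcd(12,4) = 5+1+1+4 = 11.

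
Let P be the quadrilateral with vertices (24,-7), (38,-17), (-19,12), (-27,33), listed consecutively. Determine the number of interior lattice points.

456

Using the shoelace formula, 2A = |(24·(-17) − 38·(-7)) + (38·12 − (-19)·(-17)) + ((-19)·33 − (-27)·12) + ((-27)·(-7) − 24·33)| = 915, so the area is 915/2.
The number of boundary lattice points is Σ gcd(|Δx|,|Δy|) = gcd(14,10) + gcd(57,29) + gcd(8,21) + gcd(51,40) = 2+1+1+1 = 5.
Pick's theorem gives I = A − B/2 + 1 = 915/2 − 5/2 + 1 = 456.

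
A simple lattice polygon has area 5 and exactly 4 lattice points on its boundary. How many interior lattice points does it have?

4

From Pick's theorem, I = A − B/2 + 1 = 5 − 4/2 + 1 = 4.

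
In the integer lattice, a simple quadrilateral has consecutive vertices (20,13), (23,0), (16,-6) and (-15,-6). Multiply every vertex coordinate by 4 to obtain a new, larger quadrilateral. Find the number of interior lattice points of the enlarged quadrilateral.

Using the shoelace formula, 2A = |[20·0 − 23·13] + [23·(-6) − 16·0] + [16·(-6) − (-15)·(-6)] + [(-15)·13 − 20·(-6)]| = 698, so the area is 349.
Summing gcd(|Δx|,|Δy|) over the edges gives the boundary count: gcd(3,13) + gcd(7,6) + gcd(31,0) + gcd(35,19) = 1+1+31+1 = 34.
Scaling by 4 multiplies the area by 4² = 16 (so the new area is 5584) and multiplies the boundary lattice-point count by 4, giving 136.
By Pick's theorem, the interior count of the dilated polygon is 5584 − 136/2 + 1 = 5517.

5517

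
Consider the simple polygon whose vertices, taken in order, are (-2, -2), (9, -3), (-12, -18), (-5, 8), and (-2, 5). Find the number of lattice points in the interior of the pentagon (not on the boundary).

Using the shoelace formula, 2A = |[(-2)·(-3) − 9·(-2)] + [9·(-18) − (-12)·(-3)] + [(-12)·8 − (-5)·(-18)] + [(-5)·5 − (-2)·8] + [(-2)·(-2) − (-2)·5]| = 355, so the area is 177.5.
Summing gcd(|Δx|,|Δy|) over the edges gives the boundary count: gcd(11,1) + gcd(21,15) + gcd(7,26) + gcd(3,3) + gcd(0,7) = 1+3+1+3+7 = 15.
Pick's theorem gives I = A − B/2 + 1 = 177.5 − 15/2 + 1 = 171.

171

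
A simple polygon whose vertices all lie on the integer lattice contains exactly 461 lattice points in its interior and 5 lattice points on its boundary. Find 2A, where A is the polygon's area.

925

By Pick's theorem, A = I + B/2 − 1 = 461 + 5/2 − 1 = 925/2.
Hence 2A = 925.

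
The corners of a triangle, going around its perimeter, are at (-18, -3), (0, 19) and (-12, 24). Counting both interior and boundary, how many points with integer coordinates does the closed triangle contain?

Using the shoelace formula, 2A = |((-18)·19 − 0·(-3)) + (0·24 − (-12)·19) + ((-12)·(-3) − (-18)·24)| = 354, so the area is 177.
Along each edge there are gcd(|Δx|,|Δy|)+1 lattice points, so counting each shared vertex once the boundary has gcd(18,22) + gcd(12,5) + gcd(6,27) = 2+1+3 = 6.
Pick's theorem gives I = A − B/2 + 1 = 177 − 6/2 + 1 = 175, so the closed region contains I + B = 175 + 6 = 181 lattice points.

181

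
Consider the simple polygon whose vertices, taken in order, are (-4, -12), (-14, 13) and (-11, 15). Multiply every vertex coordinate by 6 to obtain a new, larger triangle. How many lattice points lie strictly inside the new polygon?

1690

Using the shoelace formula, 2A = |((-4)·13 − (-14)·(-12)) + ((-14)·15 − (-11)·13) + ((-11)·(-12) − (-4)·15)| = 95, so the area is 47.5.
Summing gcd(|Δx|,|Δy|) over the edges gives the boundary count: gcd(10,25) + gcd(3,2) + gcd(7,27) = 5+1+1 = 7.
Scaling by 6 multiplies the area by 6² = 36 (so the new area is 1710) and multiplies the boundary lattice-point count by 6, giving 42.
By Pick's theorem, the interior count of the dilated polygon is 1710 − 42/2 + 1 = 1690.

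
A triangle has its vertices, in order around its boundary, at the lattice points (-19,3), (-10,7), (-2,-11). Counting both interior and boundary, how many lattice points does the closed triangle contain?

100

The shoelace formula gives twice the area as |((-19)·7 − (-10)·3) + ((-10)·(-11) − (-2)·7) + ((-2)·3 − (-19)·(-11))| = 194, so the area is 97.
Summing gcd(|Δx|,|Δy|) over the edges gives the boundary count: gcd(9,4) + gcd(8,18) + gcd(17,14) = 1+2+1 = 4.
Pick's theorem gives I = A − B/2 + 1 = 97 − 4/2 + 1 = 96, so the closed region contains I + B = 96 + 4 = 100 lattice points.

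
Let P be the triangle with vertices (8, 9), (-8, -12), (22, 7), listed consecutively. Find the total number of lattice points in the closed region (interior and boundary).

166

Using the shoelace formula, 2A = |(8·(-12) − (-8)·9) + ((-8)·7 − 22·(-12)) + (22·9 − 8·7)| = 326, so the area is 163.
Summing gcd(|Δx|,|Δy|) over the edges gives the boundary count: gcd(16,21) + gcd(30,19) + gcd(14,2) = 1+1+2 = 4.
Pick's theorem gives I = A − B/2 + 1 = 163 − 4/2 + 1 = 162, so the closed region contains I + B = 162 + 4 = 166 lattice points.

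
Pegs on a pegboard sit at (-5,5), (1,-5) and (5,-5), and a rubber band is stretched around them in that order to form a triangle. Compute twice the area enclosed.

40

By the shoelace formula, twice the signed area is |((-5)·(-5) − 1·5) + (1·(-5) − 5·(-5)) + (5·5 − (-5)·(-5))| = 40, so the area is 20.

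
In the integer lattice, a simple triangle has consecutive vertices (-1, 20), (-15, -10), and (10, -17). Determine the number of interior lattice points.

423

Using the shoelace formula, 2A = |[(-1)·(-10) − (-15)·20] + [(-15)·(-17) − 10·(-10)] + [10·20 − (-1)·(-17)]| = 848, so the area is 424.
Summing gcd(|Δx|,|Δy|) over the edges gives the boundary count: gcd(14,30) + gcd(25,7) + gcd(11,37) = 2+1+1 = 4.
Pick's theorem gives I = A − B/2 + 1 = 424 − 4/2 + 1 = 423.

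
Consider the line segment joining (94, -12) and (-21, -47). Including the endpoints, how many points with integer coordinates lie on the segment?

The number of lattice points on a segment between lattice points is gcd(|Δx|,|Δy|) + 1 = gcd(115,35) + 1 = 5 + 1 = 6.

6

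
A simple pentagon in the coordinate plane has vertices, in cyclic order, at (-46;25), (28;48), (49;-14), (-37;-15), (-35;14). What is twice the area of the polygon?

Using the shoelace formula, 2A = |((-46)·48 − 28·25) + (28·(-14) − 49·48) + (49·(-15) − (-37)·(-14)) + ((-37)·14 − (-35)·(-15)) + ((-35)·25 − (-46)·14)| = 8179, so the area is 4089.5.

8179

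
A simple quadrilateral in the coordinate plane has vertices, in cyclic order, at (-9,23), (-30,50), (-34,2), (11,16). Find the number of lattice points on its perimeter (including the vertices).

9

The number of boundary lattice points is Σ gcd(|Δx|,|Δy|) = gcd(21,27) + gcd(4,48) + gcd(45,14) + gcd(20,7) = 3+4+1+1 = 9.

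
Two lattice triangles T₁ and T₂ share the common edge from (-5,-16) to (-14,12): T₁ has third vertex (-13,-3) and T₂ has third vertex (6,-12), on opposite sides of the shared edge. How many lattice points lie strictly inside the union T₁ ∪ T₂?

The union is the simple quadrilateral with vertices (-5,-16), (-13,-3), (-14,12), (6,-12) in order.
By the shoelace formula, twice the signed area is |[(-5)·(-3) − (-13)·(-16)] + [(-13)·12 − (-14)·(-3)] + [(-14)·(-12) − 6·12] + [6·(-16) − (-5)·(-12)]| = 451, so the area is 451/2.
Summing gcd(|Δx|,|Δy|) over the edges gives the boundary count: gcd(8,13) + gcd(1,15) + gcd(20,24) + gcd(11,4) = 1+1+4+1 = 7.
By Pick's theorem I = A − B/2 + 1 = 451/2 − 7/2 + 1 = 223.

223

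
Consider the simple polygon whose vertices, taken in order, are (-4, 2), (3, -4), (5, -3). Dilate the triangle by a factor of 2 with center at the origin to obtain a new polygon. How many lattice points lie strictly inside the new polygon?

36

The shoelace formula gives twice the area as |((-4)·(-4) − 3·2) + (3·(-3) − 5·(-4)) + (5·2 − (-4)·(-3))| = 19, so the area is 19/2.
Summing gcd(|Δx|,|Δy|) over the edges gives the boundary count: gcd(7,6) + gcd(2,1) + gcd(9,5) = 1+1+1 = 3.
Scaling by 2 multiplies the area by 2² = 4 (so the new area is 38) and multiplies the boundary lattice-point count by 2, giving 6.
By Pick's theorem, the interior count of the dilated polygon is 38 − 6/2 + 1 = 36.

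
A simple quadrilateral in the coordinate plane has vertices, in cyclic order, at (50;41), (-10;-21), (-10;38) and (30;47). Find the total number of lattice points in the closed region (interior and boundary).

2013

The shoelace formula gives twice the area as |[50·(-21) − (-10)·41] + [(-10)·38 − (-10)·(-21)] + [(-10)·47 − 30·38] + [30·41 − 50·47]| = 3960, so the area is 1980.
Along each edge there are gcd(|Δx|,|Δy|)+1 lattice points, so counting each shared vertex once the boundary has gcd(60,62) + gcd(0,59) + gcd(40,9) + gcd(20,6) = 2+59+1+2 = 64.
Pick's theorem gives I = A − B/2 + 1 = 1980 − 64/2 + 1 = 1949, so the closed region contains I + B = 1949 + 64 = 2013 lattice points.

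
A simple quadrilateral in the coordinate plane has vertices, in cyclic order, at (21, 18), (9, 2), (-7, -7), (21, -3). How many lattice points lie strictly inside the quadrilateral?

206

Using the shoelace formula, 2A = |(21·2 − 9·18) + (9·(-7) − (-7)·2) + ((-7)·(-3) − 21·(-7)) + (21·18 − 21·(-3))| = 440, so the area is 220.
The number of boundary lattice points is Σ gcd(|Δx|,|Δy|) = gcd(12,16) + gcd(16,9) + gcd(28,4) + gcd(0,21) = 4+1+4+21 = 30.
By Pick's theorem A = I + B/2 − 1, so I = 220 − 30/2 + 1 = 206.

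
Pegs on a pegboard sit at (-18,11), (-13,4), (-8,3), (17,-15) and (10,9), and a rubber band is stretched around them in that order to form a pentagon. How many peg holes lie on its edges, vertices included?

6

The number of boundary lattice points is Σ gcd(|Δx|,|Δy|) = gcd(5,7) + gcd(5,1) + gcd(25,18) + gcd(7,24) + gcd(28,2) = 1+1+1+1+2 = 6.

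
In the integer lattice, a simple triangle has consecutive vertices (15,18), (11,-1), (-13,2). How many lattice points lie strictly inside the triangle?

The shoelace formula gives twice the area as |(15·(-1) − 11·18) + (11·2 − (-13)·(-1)) + ((-13)·18 − 15·2)| = 468, so the area is 234.
The number of boundary lattice points is Σ gcd(|Δx|,|Δy|) = gcd(4,19) + gcd(24,3) + gcd(28,16) = 1+3+4 = 8.
Pick's theorem gives I = A − B/2 + 1 = 234 − 8/2 + 1 = 231.

231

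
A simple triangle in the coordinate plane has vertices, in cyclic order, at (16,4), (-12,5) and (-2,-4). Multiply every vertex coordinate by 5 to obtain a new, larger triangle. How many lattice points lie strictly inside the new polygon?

By the shoelace formula, twice the signed area is |(16·5 − (-12)·4) + ((-12)·(-4) − (-2)·5) + ((-2)·4 − 16·(-4))| = 242, so the area is 121.
The number of boundary lattice points is Σ gcd(|Δx|,|Δy|) = gcd(28,1) + gcd(10,9) + gcd(18,8) = 1+1+2 = 4.
Scaling by 5 multiplies the area by 5² = 25 (so the new area is 3025) and multiplies the boundary lattice-point count by 5, giving 20.
By Pick's theorem, the interior count of the dilated polygon is 3025 − 20/2 + 1 = 3016.

3016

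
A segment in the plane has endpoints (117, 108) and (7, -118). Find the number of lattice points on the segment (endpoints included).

3

The number of lattice points on a segment between lattice points is gcd(|Δx|,|Δy|) + 1 = gcd(110,226) + 1 = 2 + 1 = 3.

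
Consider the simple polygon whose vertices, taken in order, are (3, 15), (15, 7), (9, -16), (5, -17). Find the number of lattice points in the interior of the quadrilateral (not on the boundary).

The shoelace formula gives twice the area as |[3·7 − 15·15] + [15·(-16) − 9·7] + [9·(-17) − 5·(-16)] + [5·15 − 3·(-17)]| = 454, so the area is 227.
Summing gcd(|Δx|,|Δy|) over the edges gives the boundary count: gcd(12,8) + gcd(6,23) + gcd(4,1) + gcd(2,32) = 4+1+1+2 = 8.
Pick's theorem gives I = A − B/2 + 1 = 227 − 8/2 + 1 = 224.

224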